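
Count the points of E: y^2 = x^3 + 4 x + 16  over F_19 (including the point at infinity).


For each x in F_19, count y with y^2 = x^3 + 4 x + 16 mod 19:
  x = 0: RHS = 16, y in [4, 15]  -> 2 point(s)
  x = 3: RHS = 17, y in [6, 13]  -> 2 point(s)
  x = 4: RHS = 1, y in [1, 18]  -> 2 point(s)
  x = 5: RHS = 9, y in [3, 16]  -> 2 point(s)
  x = 6: RHS = 9, y in [3, 16]  -> 2 point(s)
  x = 7: RHS = 7, y in [8, 11]  -> 2 point(s)
  x = 8: RHS = 9, y in [3, 16]  -> 2 point(s)
  x = 10: RHS = 11, y in [7, 12]  -> 2 point(s)
  x = 11: RHS = 4, y in [2, 17]  -> 2 point(s)
  x = 12: RHS = 6, y in [5, 14]  -> 2 point(s)
  x = 13: RHS = 4, y in [2, 17]  -> 2 point(s)
  x = 14: RHS = 4, y in [2, 17]  -> 2 point(s)
  x = 17: RHS = 0, y in [0]  -> 1 point(s)
  x = 18: RHS = 11, y in [7, 12]  -> 2 point(s)
Affine points: 27. Add the point at infinity: total = 28.

#E(F_19) = 28


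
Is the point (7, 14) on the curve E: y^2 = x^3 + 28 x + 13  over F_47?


Check whether y^2 = x^3 + 28 x + 13 (mod 47) for (x, y) = (7, 14).
LHS: y^2 = 14^2 mod 47 = 8
RHS: x^3 + 28 x + 13 = 7^3 + 28*7 + 13 mod 47 = 35
LHS != RHS

No, not on the curve


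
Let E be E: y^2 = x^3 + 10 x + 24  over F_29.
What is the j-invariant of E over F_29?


Delta = -16(4 a^3 + 27 b^2) mod 29 = 20
-1728 * (4 a)^3 = -1728 * (4*10)^3 mod 29 = 22
j = 22 * 20^(-1) mod 29 = 4

j = 4 (mod 29)


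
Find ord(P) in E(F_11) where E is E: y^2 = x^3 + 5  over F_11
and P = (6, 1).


Compute successive multiples of P until we hit O:
  1P = (6, 1)
  2P = (0, 4)
  3P = (8, 0)
  4P = (0, 7)
  5P = (6, 10)
  6P = O

ord(P) = 6


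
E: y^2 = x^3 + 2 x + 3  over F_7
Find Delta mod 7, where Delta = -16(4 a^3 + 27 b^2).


4 a^3 + 27 b^2 = 4*2^3 + 27*3^2 = 32 + 243 = 275
Delta = -16 * (275) = -4400
Delta mod 7 = 3

Delta = 3 (mod 7)


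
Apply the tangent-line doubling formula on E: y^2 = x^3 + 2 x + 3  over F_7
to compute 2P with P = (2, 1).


Doubling: s = (3 x1^2 + a) / (2 y1)
s = (3*2^2 + 2) / (2*1) mod 7 = 0
x3 = s^2 - 2 x1 mod 7 = 0^2 - 2*2 = 3
y3 = s (x1 - x3) - y1 mod 7 = 0 * (2 - 3) - 1 = 6

2P = (3, 6)


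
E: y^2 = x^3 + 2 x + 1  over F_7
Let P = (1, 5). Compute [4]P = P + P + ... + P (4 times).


k = 4 = 100_2 (binary, LSB first: 001)
Double-and-add from P = (1, 5):
  bit 0 = 0: acc unchanged = O
  bit 1 = 0: acc unchanged = O
  bit 2 = 1: acc = O + (1, 2) = (1, 2)

4P = (1, 2)


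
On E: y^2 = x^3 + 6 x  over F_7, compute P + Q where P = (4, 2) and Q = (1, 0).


P != Q, so use the chord formula.
s = (y2 - y1) / (x2 - x1) = (5) / (4) mod 7 = 3
x3 = s^2 - x1 - x2 mod 7 = 3^2 - 4 - 1 = 4
y3 = s (x1 - x3) - y1 mod 7 = 3 * (4 - 4) - 2 = 5

P + Q = (4, 5)


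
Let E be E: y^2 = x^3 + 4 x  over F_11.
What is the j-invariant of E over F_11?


Delta = -16(4 a^3 + 27 b^2) mod 11 = 7
-1728 * (4 a)^3 = -1728 * (4*4)^3 mod 11 = 7
j = 7 * 7^(-1) mod 11 = 1

j = 1 (mod 11)


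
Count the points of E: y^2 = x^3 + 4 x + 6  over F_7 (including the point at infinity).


For each x in F_7, count y with y^2 = x^3 + 4 x + 6 mod 7:
  x = 1: RHS = 4, y in [2, 5]  -> 2 point(s)
  x = 2: RHS = 1, y in [1, 6]  -> 2 point(s)
  x = 4: RHS = 2, y in [3, 4]  -> 2 point(s)
  x = 5: RHS = 4, y in [2, 5]  -> 2 point(s)
  x = 6: RHS = 1, y in [1, 6]  -> 2 point(s)
Affine points: 10. Add the point at infinity: total = 11.

#E(F_7) = 11


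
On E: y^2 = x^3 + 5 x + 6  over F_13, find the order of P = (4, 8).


Compute successive multiples of P until we hit O:
  1P = (4, 8)
  2P = (8, 8)
  3P = (1, 5)
  4P = (9, 0)
  5P = (1, 8)
  6P = (8, 5)
  7P = (4, 5)
  8P = O

ord(P) = 8


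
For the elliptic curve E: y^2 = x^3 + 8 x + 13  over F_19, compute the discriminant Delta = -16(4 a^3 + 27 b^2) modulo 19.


4 a^3 + 27 b^2 = 4*8^3 + 27*13^2 = 2048 + 4563 = 6611
Delta = -16 * (6611) = -105776
Delta mod 19 = 16

Delta = 16 (mod 19)


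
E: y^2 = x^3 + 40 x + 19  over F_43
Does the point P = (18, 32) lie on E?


Check whether y^2 = x^3 + 40 x + 19 (mod 43) for (x, y) = (18, 32).
LHS: y^2 = 32^2 mod 43 = 35
RHS: x^3 + 40 x + 19 = 18^3 + 40*18 + 19 mod 43 = 35
LHS = RHS

Yes, on the curve


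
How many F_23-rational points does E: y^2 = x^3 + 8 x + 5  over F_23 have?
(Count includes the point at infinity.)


For each x in F_23, count y with y^2 = x^3 + 8 x + 5 mod 23:
  x = 2: RHS = 6, y in [11, 12]  -> 2 point(s)
  x = 4: RHS = 9, y in [3, 20]  -> 2 point(s)
  x = 5: RHS = 9, y in [3, 20]  -> 2 point(s)
  x = 6: RHS = 16, y in [4, 19]  -> 2 point(s)
  x = 7: RHS = 13, y in [6, 17]  -> 2 point(s)
  x = 8: RHS = 6, y in [11, 12]  -> 2 point(s)
  x = 9: RHS = 1, y in [1, 22]  -> 2 point(s)
  x = 10: RHS = 4, y in [2, 21]  -> 2 point(s)
  x = 12: RHS = 12, y in [9, 14]  -> 2 point(s)
  x = 13: RHS = 6, y in [11, 12]  -> 2 point(s)
  x = 14: RHS = 9, y in [3, 20]  -> 2 point(s)
  x = 15: RHS = 4, y in [2, 21]  -> 2 point(s)
  x = 18: RHS = 1, y in [1, 22]  -> 2 point(s)
  x = 19: RHS = 1, y in [1, 22]  -> 2 point(s)
  x = 20: RHS = 0, y in [0]  -> 1 point(s)
  x = 21: RHS = 4, y in [2, 21]  -> 2 point(s)
Affine points: 31. Add the point at infinity: total = 32.

#E(F_23) = 32


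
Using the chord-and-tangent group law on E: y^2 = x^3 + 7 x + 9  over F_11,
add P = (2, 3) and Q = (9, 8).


P != Q, so use the chord formula.
s = (y2 - y1) / (x2 - x1) = (5) / (7) mod 11 = 7
x3 = s^2 - x1 - x2 mod 11 = 7^2 - 2 - 9 = 5
y3 = s (x1 - x3) - y1 mod 11 = 7 * (2 - 5) - 3 = 9

P + Q = (5, 9)


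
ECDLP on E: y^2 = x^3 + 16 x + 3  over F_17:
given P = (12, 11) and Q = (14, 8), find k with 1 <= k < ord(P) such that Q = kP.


Enumerate multiples of P until we hit Q = (14, 8):
  1P = (12, 11)
  2P = (6, 3)
  3P = (14, 9)
  4P = (9, 3)
  5P = (5, 2)
  6P = (2, 14)
  7P = (7, 13)
  8P = (7, 4)
  9P = (2, 3)
  10P = (5, 15)
  11P = (9, 14)
  12P = (14, 8)
Match found at i = 12.

k = 12


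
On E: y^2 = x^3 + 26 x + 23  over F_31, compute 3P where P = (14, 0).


k = 3 = 11_2 (binary, LSB first: 11)
Double-and-add from P = (14, 0):
  bit 0 = 1: acc = O + (14, 0) = (14, 0)
  bit 1 = 1: acc = (14, 0) + O = (14, 0)

3P = (14, 0)


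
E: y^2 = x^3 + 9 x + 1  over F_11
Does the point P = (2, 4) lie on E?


Check whether y^2 = x^3 + 9 x + 1 (mod 11) for (x, y) = (2, 4).
LHS: y^2 = 4^2 mod 11 = 5
RHS: x^3 + 9 x + 1 = 2^3 + 9*2 + 1 mod 11 = 5
LHS = RHS

Yes, on the curve


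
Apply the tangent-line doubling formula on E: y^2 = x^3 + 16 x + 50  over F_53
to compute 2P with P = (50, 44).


Doubling: s = (3 x1^2 + a) / (2 y1)
s = (3*50^2 + 16) / (2*44) mod 53 = 30
x3 = s^2 - 2 x1 mod 53 = 30^2 - 2*50 = 5
y3 = s (x1 - x3) - y1 mod 53 = 30 * (50 - 5) - 44 = 34

2P = (5, 34)


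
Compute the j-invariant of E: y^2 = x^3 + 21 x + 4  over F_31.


Delta = -16(4 a^3 + 27 b^2) mod 31 = 17
-1728 * (4 a)^3 = -1728 * (4*21)^3 mod 31 = 27
j = 27 * 17^(-1) mod 31 = 18

j = 18 (mod 31)


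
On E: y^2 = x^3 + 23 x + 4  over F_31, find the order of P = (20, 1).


Compute successive multiples of P until we hit O:
  1P = (20, 1)
  2P = (9, 14)
  3P = (18, 22)
  4P = (18, 9)
  5P = (9, 17)
  6P = (20, 30)
  7P = O

ord(P) = 7


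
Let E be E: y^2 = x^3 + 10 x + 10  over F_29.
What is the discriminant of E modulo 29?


4 a^3 + 27 b^2 = 4*10^3 + 27*10^2 = 4000 + 2700 = 6700
Delta = -16 * (6700) = -107200
Delta mod 29 = 13

Delta = 13 (mod 29)


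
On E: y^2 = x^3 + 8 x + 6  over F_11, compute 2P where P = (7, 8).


k = 2 = 10_2 (binary, LSB first: 01)
Double-and-add from P = (7, 8):
  bit 0 = 0: acc unchanged = O
  bit 1 = 1: acc = O + (1, 2) = (1, 2)

2P = (1, 2)


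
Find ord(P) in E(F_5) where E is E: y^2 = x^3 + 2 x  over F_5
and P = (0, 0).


Compute successive multiples of P until we hit O:
  1P = (0, 0)
  2P = O

ord(P) = 2


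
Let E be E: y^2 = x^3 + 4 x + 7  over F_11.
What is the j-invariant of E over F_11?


Delta = -16(4 a^3 + 27 b^2) mod 11 = 3
-1728 * (4 a)^3 = -1728 * (4*4)^3 mod 11 = 7
j = 7 * 3^(-1) mod 11 = 6

j = 6 (mod 11)


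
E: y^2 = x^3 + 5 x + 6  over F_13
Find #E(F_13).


For each x in F_13, count y with y^2 = x^3 + 5 x + 6 mod 13:
  x = 1: RHS = 12, y in [5, 8]  -> 2 point(s)
  x = 3: RHS = 9, y in [3, 10]  -> 2 point(s)
  x = 4: RHS = 12, y in [5, 8]  -> 2 point(s)
  x = 5: RHS = 0, y in [0]  -> 1 point(s)
  x = 8: RHS = 12, y in [5, 8]  -> 2 point(s)
  x = 9: RHS = 0, y in [0]  -> 1 point(s)
  x = 10: RHS = 3, y in [4, 9]  -> 2 point(s)
  x = 11: RHS = 1, y in [1, 12]  -> 2 point(s)
  x = 12: RHS = 0, y in [0]  -> 1 point(s)
Affine points: 15. Add the point at infinity: total = 16.

#E(F_13) = 16


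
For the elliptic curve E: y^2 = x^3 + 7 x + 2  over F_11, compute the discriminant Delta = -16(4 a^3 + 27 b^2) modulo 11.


4 a^3 + 27 b^2 = 4*7^3 + 27*2^2 = 1372 + 108 = 1480
Delta = -16 * (1480) = -23680
Delta mod 11 = 3

Delta = 3 (mod 11)


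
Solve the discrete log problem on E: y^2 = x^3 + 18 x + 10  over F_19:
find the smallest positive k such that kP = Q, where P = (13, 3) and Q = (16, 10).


Enumerate multiples of P until we hit Q = (16, 10):
  1P = (13, 3)
  2P = (16, 10)
Match found at i = 2.

k = 2


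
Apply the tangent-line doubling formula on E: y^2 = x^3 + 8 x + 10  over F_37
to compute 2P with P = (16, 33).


Doubling: s = (3 x1^2 + a) / (2 y1)
s = (3*16^2 + 8) / (2*33) mod 37 = 14
x3 = s^2 - 2 x1 mod 37 = 14^2 - 2*16 = 16
y3 = s (x1 - x3) - y1 mod 37 = 14 * (16 - 16) - 33 = 4

2P = (16, 4)


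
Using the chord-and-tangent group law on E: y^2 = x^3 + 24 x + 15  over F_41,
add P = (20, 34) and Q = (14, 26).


P != Q, so use the chord formula.
s = (y2 - y1) / (x2 - x1) = (33) / (35) mod 41 = 15
x3 = s^2 - x1 - x2 mod 41 = 15^2 - 20 - 14 = 27
y3 = s (x1 - x3) - y1 mod 41 = 15 * (20 - 27) - 34 = 25

P + Q = (27, 25)


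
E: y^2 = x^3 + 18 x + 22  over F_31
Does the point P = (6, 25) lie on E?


Check whether y^2 = x^3 + 18 x + 22 (mod 31) for (x, y) = (6, 25).
LHS: y^2 = 25^2 mod 31 = 5
RHS: x^3 + 18 x + 22 = 6^3 + 18*6 + 22 mod 31 = 5
LHS = RHS

Yes, on the curve


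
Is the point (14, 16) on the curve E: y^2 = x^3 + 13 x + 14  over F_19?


Check whether y^2 = x^3 + 13 x + 14 (mod 19) for (x, y) = (14, 16).
LHS: y^2 = 16^2 mod 19 = 9
RHS: x^3 + 13 x + 14 = 14^3 + 13*14 + 14 mod 19 = 14
LHS != RHS

No, not on the curve


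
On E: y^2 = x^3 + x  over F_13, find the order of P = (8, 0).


Compute successive multiples of P until we hit O:
  1P = (8, 0)
  2P = O

ord(P) = 2


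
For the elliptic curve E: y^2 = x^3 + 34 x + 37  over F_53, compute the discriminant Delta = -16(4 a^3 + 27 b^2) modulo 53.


4 a^3 + 27 b^2 = 4*34^3 + 27*37^2 = 157216 + 36963 = 194179
Delta = -16 * (194179) = -3106864
Delta mod 53 = 49

Delta = 49 (mod 53)


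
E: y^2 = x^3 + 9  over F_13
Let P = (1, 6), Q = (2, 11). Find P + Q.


P != Q, so use the chord formula.
s = (y2 - y1) / (x2 - x1) = (5) / (1) mod 13 = 5
x3 = s^2 - x1 - x2 mod 13 = 5^2 - 1 - 2 = 9
y3 = s (x1 - x3) - y1 mod 13 = 5 * (1 - 9) - 6 = 6

P + Q = (9, 6)


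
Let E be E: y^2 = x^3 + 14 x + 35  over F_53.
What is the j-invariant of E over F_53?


Delta = -16(4 a^3 + 27 b^2) mod 53 = 31
-1728 * (4 a)^3 = -1728 * (4*14)^3 mod 53 = 37
j = 37 * 31^(-1) mod 53 = 20

j = 20 (mod 53)


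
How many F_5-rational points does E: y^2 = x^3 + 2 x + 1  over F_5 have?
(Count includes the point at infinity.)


For each x in F_5, count y with y^2 = x^3 + 2 x + 1 mod 5:
  x = 0: RHS = 1, y in [1, 4]  -> 2 point(s)
  x = 1: RHS = 4, y in [2, 3]  -> 2 point(s)
  x = 3: RHS = 4, y in [2, 3]  -> 2 point(s)
Affine points: 6. Add the point at infinity: total = 7.

#E(F_5) = 7


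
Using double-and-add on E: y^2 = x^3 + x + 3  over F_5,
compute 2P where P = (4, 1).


k = 2 = 10_2 (binary, LSB first: 01)
Double-and-add from P = (4, 1):
  bit 0 = 0: acc unchanged = O
  bit 1 = 1: acc = O + (1, 0) = (1, 0)

2P = (1, 0)


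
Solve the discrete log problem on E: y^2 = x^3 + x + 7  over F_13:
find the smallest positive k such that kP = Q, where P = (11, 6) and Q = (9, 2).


Enumerate multiples of P until we hit Q = (9, 2):
  1P = (11, 6)
  2P = (4, 7)
  3P = (2, 2)
  4P = (1, 10)
  5P = (10, 4)
  6P = (9, 11)
  7P = (9, 2)
Match found at i = 7.

k = 7


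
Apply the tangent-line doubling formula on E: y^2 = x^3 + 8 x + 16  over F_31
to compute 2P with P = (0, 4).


Doubling: s = (3 x1^2 + a) / (2 y1)
s = (3*0^2 + 8) / (2*4) mod 31 = 1
x3 = s^2 - 2 x1 mod 31 = 1^2 - 2*0 = 1
y3 = s (x1 - x3) - y1 mod 31 = 1 * (0 - 1) - 4 = 26

2P = (1, 26)


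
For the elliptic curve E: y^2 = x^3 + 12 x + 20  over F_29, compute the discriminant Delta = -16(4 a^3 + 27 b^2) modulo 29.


4 a^3 + 27 b^2 = 4*12^3 + 27*20^2 = 6912 + 10800 = 17712
Delta = -16 * (17712) = -283392
Delta mod 29 = 25

Delta = 25 (mod 29)


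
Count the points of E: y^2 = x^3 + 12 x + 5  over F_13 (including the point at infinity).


For each x in F_13, count y with y^2 = x^3 + 12 x + 5 mod 13:
  x = 3: RHS = 3, y in [4, 9]  -> 2 point(s)
  x = 4: RHS = 0, y in [0]  -> 1 point(s)
  x = 7: RHS = 3, y in [4, 9]  -> 2 point(s)
  x = 9: RHS = 10, y in [6, 7]  -> 2 point(s)
  x = 11: RHS = 12, y in [5, 8]  -> 2 point(s)
Affine points: 9. Add the point at infinity: total = 10.

#E(F_13) = 10


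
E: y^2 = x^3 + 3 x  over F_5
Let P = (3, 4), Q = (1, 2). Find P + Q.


P != Q, so use the chord formula.
s = (y2 - y1) / (x2 - x1) = (3) / (3) mod 5 = 1
x3 = s^2 - x1 - x2 mod 5 = 1^2 - 3 - 1 = 2
y3 = s (x1 - x3) - y1 mod 5 = 1 * (3 - 2) - 4 = 2

P + Q = (2, 2)


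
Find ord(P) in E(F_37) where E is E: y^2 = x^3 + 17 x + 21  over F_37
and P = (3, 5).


Compute successive multiples of P until we hit O:
  1P = (3, 5)
  2P = (3, 32)
  3P = O

ord(P) = 3


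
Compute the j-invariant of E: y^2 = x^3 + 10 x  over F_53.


Delta = -16(4 a^3 + 27 b^2) mod 53 = 24
-1728 * (4 a)^3 = -1728 * (4*10)^3 mod 53 = 26
j = 26 * 24^(-1) mod 53 = 32

j = 32 (mod 53)


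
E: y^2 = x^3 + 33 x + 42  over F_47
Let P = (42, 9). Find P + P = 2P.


Doubling: s = (3 x1^2 + a) / (2 y1)
s = (3*42^2 + 33) / (2*9) mod 47 = 6
x3 = s^2 - 2 x1 mod 47 = 6^2 - 2*42 = 46
y3 = s (x1 - x3) - y1 mod 47 = 6 * (42 - 46) - 9 = 14

2P = (46, 14)


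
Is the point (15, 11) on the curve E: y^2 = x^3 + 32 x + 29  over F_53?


Check whether y^2 = x^3 + 32 x + 29 (mod 53) for (x, y) = (15, 11).
LHS: y^2 = 11^2 mod 53 = 15
RHS: x^3 + 32 x + 29 = 15^3 + 32*15 + 29 mod 53 = 15
LHS = RHS

Yes, on the curve


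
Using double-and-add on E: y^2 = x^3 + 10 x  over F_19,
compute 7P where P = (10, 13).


k = 7 = 111_2 (binary, LSB first: 111)
Double-and-add from P = (10, 13):
  bit 0 = 1: acc = O + (10, 13) = (10, 13)
  bit 1 = 1: acc = (10, 13) + (4, 3) = (12, 9)
  bit 2 = 1: acc = (12, 9) + (1, 7) = (12, 10)

7P = (12, 10)


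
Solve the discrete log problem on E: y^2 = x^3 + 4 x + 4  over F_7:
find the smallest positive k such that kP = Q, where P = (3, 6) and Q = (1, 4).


Enumerate multiples of P until we hit Q = (1, 4):
  1P = (3, 6)
  2P = (5, 4)
  3P = (0, 5)
  4P = (1, 4)
Match found at i = 4.

k = 4


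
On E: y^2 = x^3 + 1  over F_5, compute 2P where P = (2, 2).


k = 2 = 10_2 (binary, LSB first: 01)
Double-and-add from P = (2, 2):
  bit 0 = 0: acc unchanged = O
  bit 1 = 1: acc = O + (0, 4) = (0, 4)

2P = (0, 4)


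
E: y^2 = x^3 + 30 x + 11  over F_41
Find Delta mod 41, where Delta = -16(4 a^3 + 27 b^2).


4 a^3 + 27 b^2 = 4*30^3 + 27*11^2 = 108000 + 3267 = 111267
Delta = -16 * (111267) = -1780272
Delta mod 41 = 30

Delta = 30 (mod 41)


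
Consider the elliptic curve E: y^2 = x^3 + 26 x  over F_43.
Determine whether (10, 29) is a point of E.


Check whether y^2 = x^3 + 26 x + 0 (mod 43) for (x, y) = (10, 29).
LHS: y^2 = 29^2 mod 43 = 24
RHS: x^3 + 26 x + 0 = 10^3 + 26*10 + 0 mod 43 = 13
LHS != RHS

No, not on the curve


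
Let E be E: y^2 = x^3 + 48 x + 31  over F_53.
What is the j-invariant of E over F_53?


Delta = -16(4 a^3 + 27 b^2) mod 53 = 47
-1728 * (4 a)^3 = -1728 * (4*48)^3 mod 53 = 10
j = 10 * 47^(-1) mod 53 = 16

j = 16 (mod 53)


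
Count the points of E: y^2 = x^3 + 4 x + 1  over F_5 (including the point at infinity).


For each x in F_5, count y with y^2 = x^3 + 4 x + 1 mod 5:
  x = 0: RHS = 1, y in [1, 4]  -> 2 point(s)
  x = 1: RHS = 1, y in [1, 4]  -> 2 point(s)
  x = 3: RHS = 0, y in [0]  -> 1 point(s)
  x = 4: RHS = 1, y in [1, 4]  -> 2 point(s)
Affine points: 7. Add the point at infinity: total = 8.

#E(F_5) = 8


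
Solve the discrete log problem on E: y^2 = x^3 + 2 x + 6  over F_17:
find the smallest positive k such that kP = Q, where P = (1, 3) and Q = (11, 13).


Enumerate multiples of P until we hit Q = (11, 13):
  1P = (1, 3)
  2P = (2, 16)
  3P = (13, 11)
  4P = (11, 13)
Match found at i = 4.

k = 4


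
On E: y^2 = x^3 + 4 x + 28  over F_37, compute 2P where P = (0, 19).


Doubling: s = (3 x1^2 + a) / (2 y1)
s = (3*0^2 + 4) / (2*19) mod 37 = 4
x3 = s^2 - 2 x1 mod 37 = 4^2 - 2*0 = 16
y3 = s (x1 - x3) - y1 mod 37 = 4 * (0 - 16) - 19 = 28

2P = (16, 28)


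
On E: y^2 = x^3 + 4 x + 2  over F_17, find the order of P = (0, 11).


Compute successive multiples of P until we hit O:
  1P = (0, 11)
  2P = (2, 1)
  3P = (6, 2)
  4P = (9, 11)
  5P = (8, 6)
  6P = (7, 4)
  7P = (11, 0)
  8P = (7, 13)
  ... (continuing to 14P)
  14P = O

ord(P) = 14


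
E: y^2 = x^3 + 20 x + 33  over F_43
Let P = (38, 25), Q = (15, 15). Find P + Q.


P != Q, so use the chord formula.
s = (y2 - y1) / (x2 - x1) = (33) / (20) mod 43 = 21
x3 = s^2 - x1 - x2 mod 43 = 21^2 - 38 - 15 = 1
y3 = s (x1 - x3) - y1 mod 43 = 21 * (38 - 1) - 25 = 21

P + Q = (1, 21)


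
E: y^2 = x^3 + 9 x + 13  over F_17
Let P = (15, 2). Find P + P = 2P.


Doubling: s = (3 x1^2 + a) / (2 y1)
s = (3*15^2 + 9) / (2*2) mod 17 = 1
x3 = s^2 - 2 x1 mod 17 = 1^2 - 2*15 = 5
y3 = s (x1 - x3) - y1 mod 17 = 1 * (15 - 5) - 2 = 8

2P = (5, 8)


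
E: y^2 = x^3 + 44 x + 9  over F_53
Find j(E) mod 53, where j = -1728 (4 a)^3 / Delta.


Delta = -16(4 a^3 + 27 b^2) mod 53 = 4
-1728 * (4 a)^3 = -1728 * (4*44)^3 mod 53 = 35
j = 35 * 4^(-1) mod 53 = 22

j = 22 (mod 53)


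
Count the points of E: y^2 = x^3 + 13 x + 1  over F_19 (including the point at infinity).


For each x in F_19, count y with y^2 = x^3 + 13 x + 1 mod 19:
  x = 0: RHS = 1, y in [1, 18]  -> 2 point(s)
  x = 2: RHS = 16, y in [4, 15]  -> 2 point(s)
  x = 5: RHS = 1, y in [1, 18]  -> 2 point(s)
  x = 7: RHS = 17, y in [6, 13]  -> 2 point(s)
  x = 8: RHS = 9, y in [3, 16]  -> 2 point(s)
  x = 9: RHS = 11, y in [7, 12]  -> 2 point(s)
  x = 12: RHS = 4, y in [2, 17]  -> 2 point(s)
  x = 13: RHS = 11, y in [7, 12]  -> 2 point(s)
  x = 14: RHS = 1, y in [1, 18]  -> 2 point(s)
  x = 16: RHS = 11, y in [7, 12]  -> 2 point(s)
  x = 17: RHS = 5, y in [9, 10]  -> 2 point(s)
  x = 18: RHS = 6, y in [5, 14]  -> 2 point(s)
Affine points: 24. Add the point at infinity: total = 25.

#E(F_19) = 25


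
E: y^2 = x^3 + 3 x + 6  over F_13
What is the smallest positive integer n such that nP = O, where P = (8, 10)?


Compute successive multiples of P until we hit O:
  1P = (8, 10)
  2P = (10, 3)
  3P = (4, 2)
  4P = (5, 9)
  5P = (3, 9)
  6P = (1, 7)
  7P = (1, 6)
  8P = (3, 4)
  ... (continuing to 13P)
  13P = O

ord(P) = 13


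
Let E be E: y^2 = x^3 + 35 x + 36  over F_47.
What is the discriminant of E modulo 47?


4 a^3 + 27 b^2 = 4*35^3 + 27*36^2 = 171500 + 34992 = 206492
Delta = -16 * (206492) = -3303872
Delta mod 47 = 40

Delta = 40 (mod 47)


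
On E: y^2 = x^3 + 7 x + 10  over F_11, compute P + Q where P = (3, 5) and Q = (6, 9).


P != Q, so use the chord formula.
s = (y2 - y1) / (x2 - x1) = (4) / (3) mod 11 = 5
x3 = s^2 - x1 - x2 mod 11 = 5^2 - 3 - 6 = 5
y3 = s (x1 - x3) - y1 mod 11 = 5 * (3 - 5) - 5 = 7

P + Q = (5, 7)


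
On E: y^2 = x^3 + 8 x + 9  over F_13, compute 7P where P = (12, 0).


k = 7 = 111_2 (binary, LSB first: 111)
Double-and-add from P = (12, 0):
  bit 0 = 1: acc = O + (12, 0) = (12, 0)
  bit 1 = 1: acc = (12, 0) + O = (12, 0)
  bit 2 = 1: acc = (12, 0) + O = (12, 0)

7P = (12, 0)


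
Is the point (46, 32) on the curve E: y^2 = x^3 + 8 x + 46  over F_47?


Check whether y^2 = x^3 + 8 x + 46 (mod 47) for (x, y) = (46, 32).
LHS: y^2 = 32^2 mod 47 = 37
RHS: x^3 + 8 x + 46 = 46^3 + 8*46 + 46 mod 47 = 37
LHS = RHS

Yes, on the curve


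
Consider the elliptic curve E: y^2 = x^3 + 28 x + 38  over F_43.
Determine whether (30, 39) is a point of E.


Check whether y^2 = x^3 + 28 x + 38 (mod 43) for (x, y) = (30, 39).
LHS: y^2 = 39^2 mod 43 = 16
RHS: x^3 + 28 x + 38 = 30^3 + 28*30 + 38 mod 43 = 14
LHS != RHS

No, not on the curve


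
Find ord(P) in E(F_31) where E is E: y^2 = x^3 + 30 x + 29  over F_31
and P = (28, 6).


Compute successive multiples of P until we hit O:
  1P = (28, 6)
  2P = (15, 17)
  3P = (21, 0)
  4P = (15, 14)
  5P = (28, 25)
  6P = O

ord(P) = 6


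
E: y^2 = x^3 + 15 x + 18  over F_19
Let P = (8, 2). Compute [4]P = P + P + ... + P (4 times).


k = 4 = 100_2 (binary, LSB first: 001)
Double-and-add from P = (8, 2):
  bit 0 = 0: acc unchanged = O
  bit 1 = 0: acc unchanged = O
  bit 2 = 1: acc = O + (8, 2) = (8, 2)

4P = (8, 2)


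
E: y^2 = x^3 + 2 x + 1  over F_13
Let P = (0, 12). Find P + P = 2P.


Doubling: s = (3 x1^2 + a) / (2 y1)
s = (3*0^2 + 2) / (2*12) mod 13 = 12
x3 = s^2 - 2 x1 mod 13 = 12^2 - 2*0 = 1
y3 = s (x1 - x3) - y1 mod 13 = 12 * (0 - 1) - 12 = 2

2P = (1, 2)


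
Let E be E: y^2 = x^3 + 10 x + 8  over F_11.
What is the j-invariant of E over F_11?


Delta = -16(4 a^3 + 27 b^2) mod 11 = 4
-1728 * (4 a)^3 = -1728 * (4*10)^3 mod 11 = 9
j = 9 * 4^(-1) mod 11 = 5

j = 5 (mod 11)


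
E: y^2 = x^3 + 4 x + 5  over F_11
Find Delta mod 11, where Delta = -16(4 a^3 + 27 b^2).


4 a^3 + 27 b^2 = 4*4^3 + 27*5^2 = 256 + 675 = 931
Delta = -16 * (931) = -14896
Delta mod 11 = 9

Delta = 9 (mod 11)


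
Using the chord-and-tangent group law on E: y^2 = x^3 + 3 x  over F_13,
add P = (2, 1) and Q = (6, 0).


P != Q, so use the chord formula.
s = (y2 - y1) / (x2 - x1) = (12) / (4) mod 13 = 3
x3 = s^2 - x1 - x2 mod 13 = 3^2 - 2 - 6 = 1
y3 = s (x1 - x3) - y1 mod 13 = 3 * (2 - 1) - 1 = 2

P + Q = (1, 2)


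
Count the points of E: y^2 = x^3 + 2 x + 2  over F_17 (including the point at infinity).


For each x in F_17, count y with y^2 = x^3 + 2 x + 2 mod 17:
  x = 0: RHS = 2, y in [6, 11]  -> 2 point(s)
  x = 3: RHS = 1, y in [1, 16]  -> 2 point(s)
  x = 5: RHS = 1, y in [1, 16]  -> 2 point(s)
  x = 6: RHS = 9, y in [3, 14]  -> 2 point(s)
  x = 7: RHS = 2, y in [6, 11]  -> 2 point(s)
  x = 9: RHS = 1, y in [1, 16]  -> 2 point(s)
  x = 10: RHS = 2, y in [6, 11]  -> 2 point(s)
  x = 13: RHS = 15, y in [7, 10]  -> 2 point(s)
  x = 16: RHS = 16, y in [4, 13]  -> 2 point(s)
Affine points: 18. Add the point at infinity: total = 19.

#E(F_17) = 19


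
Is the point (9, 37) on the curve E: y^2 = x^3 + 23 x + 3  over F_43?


Check whether y^2 = x^3 + 23 x + 3 (mod 43) for (x, y) = (9, 37).
LHS: y^2 = 37^2 mod 43 = 36
RHS: x^3 + 23 x + 3 = 9^3 + 23*9 + 3 mod 43 = 36
LHS = RHS

Yes, on the curve


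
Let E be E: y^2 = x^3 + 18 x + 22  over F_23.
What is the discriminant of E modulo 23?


4 a^3 + 27 b^2 = 4*18^3 + 27*22^2 = 23328 + 13068 = 36396
Delta = -16 * (36396) = -582336
Delta mod 23 = 1

Delta = 1 (mod 23)


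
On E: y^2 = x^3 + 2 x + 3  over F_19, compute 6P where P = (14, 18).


k = 6 = 110_2 (binary, LSB first: 011)
Double-and-add from P = (14, 18):
  bit 0 = 0: acc unchanged = O
  bit 1 = 1: acc = O + (15, 11) = (15, 11)
  bit 2 = 1: acc = (15, 11) + (5, 10) = (3, 13)

6P = (3, 13)


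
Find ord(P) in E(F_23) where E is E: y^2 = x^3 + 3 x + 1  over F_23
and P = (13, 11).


Compute successive multiples of P until we hit O:
  1P = (13, 11)
  2P = (13, 12)
  3P = O

ord(P) = 3


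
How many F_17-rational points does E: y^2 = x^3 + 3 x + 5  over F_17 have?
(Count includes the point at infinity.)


For each x in F_17, count y with y^2 = x^3 + 3 x + 5 mod 17:
  x = 1: RHS = 9, y in [3, 14]  -> 2 point(s)
  x = 2: RHS = 2, y in [6, 11]  -> 2 point(s)
  x = 4: RHS = 13, y in [8, 9]  -> 2 point(s)
  x = 5: RHS = 9, y in [3, 14]  -> 2 point(s)
  x = 6: RHS = 1, y in [1, 16]  -> 2 point(s)
  x = 9: RHS = 13, y in [8, 9]  -> 2 point(s)
  x = 10: RHS = 15, y in [7, 10]  -> 2 point(s)
  x = 11: RHS = 9, y in [3, 14]  -> 2 point(s)
  x = 12: RHS = 1, y in [1, 16]  -> 2 point(s)
  x = 15: RHS = 8, y in [5, 12]  -> 2 point(s)
  x = 16: RHS = 1, y in [1, 16]  -> 2 point(s)
Affine points: 22. Add the point at infinity: total = 23.

#E(F_17) = 23


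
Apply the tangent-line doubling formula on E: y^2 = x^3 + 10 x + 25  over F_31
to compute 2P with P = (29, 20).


Doubling: s = (3 x1^2 + a) / (2 y1)
s = (3*29^2 + 10) / (2*20) mod 31 = 30
x3 = s^2 - 2 x1 mod 31 = 30^2 - 2*29 = 5
y3 = s (x1 - x3) - y1 mod 31 = 30 * (29 - 5) - 20 = 18

2P = (5, 18)


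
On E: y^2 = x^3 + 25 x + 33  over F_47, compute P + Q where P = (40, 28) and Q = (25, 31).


P != Q, so use the chord formula.
s = (y2 - y1) / (x2 - x1) = (3) / (32) mod 47 = 28
x3 = s^2 - x1 - x2 mod 47 = 28^2 - 40 - 25 = 14
y3 = s (x1 - x3) - y1 mod 47 = 28 * (40 - 14) - 28 = 42

P + Q = (14, 42)


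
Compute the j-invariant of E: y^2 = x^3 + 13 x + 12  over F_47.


Delta = -16(4 a^3 + 27 b^2) mod 47 = 36
-1728 * (4 a)^3 = -1728 * (4*13)^3 mod 47 = 12
j = 12 * 36^(-1) mod 47 = 16

j = 16 (mod 47)


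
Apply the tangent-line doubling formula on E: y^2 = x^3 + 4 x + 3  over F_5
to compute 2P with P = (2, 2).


Doubling: s = (3 x1^2 + a) / (2 y1)
s = (3*2^2 + 4) / (2*2) mod 5 = 4
x3 = s^2 - 2 x1 mod 5 = 4^2 - 2*2 = 2
y3 = s (x1 - x3) - y1 mod 5 = 4 * (2 - 2) - 2 = 3

2P = (2, 3)


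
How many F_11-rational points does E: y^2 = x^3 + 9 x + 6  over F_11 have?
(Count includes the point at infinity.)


For each x in F_11, count y with y^2 = x^3 + 9 x + 6 mod 11:
  x = 1: RHS = 5, y in [4, 7]  -> 2 point(s)
  x = 3: RHS = 5, y in [4, 7]  -> 2 point(s)
  x = 5: RHS = 0, y in [0]  -> 1 point(s)
  x = 6: RHS = 1, y in [1, 10]  -> 2 point(s)
  x = 7: RHS = 5, y in [4, 7]  -> 2 point(s)
Affine points: 9. Add the point at infinity: total = 10.

#E(F_11) = 10


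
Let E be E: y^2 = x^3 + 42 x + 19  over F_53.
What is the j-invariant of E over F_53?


Delta = -16(4 a^3 + 27 b^2) mod 53 = 40
-1728 * (4 a)^3 = -1728 * (4*42)^3 mod 53 = 45
j = 45 * 40^(-1) mod 53 = 21

j = 21 (mod 53)


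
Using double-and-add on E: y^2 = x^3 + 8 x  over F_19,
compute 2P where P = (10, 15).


k = 2 = 10_2 (binary, LSB first: 01)
Double-and-add from P = (10, 15):
  bit 0 = 0: acc unchanged = O
  bit 1 = 1: acc = O + (4, 1) = (4, 1)

2P = (4, 1)


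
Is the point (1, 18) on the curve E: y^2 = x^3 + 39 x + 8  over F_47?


Check whether y^2 = x^3 + 39 x + 8 (mod 47) for (x, y) = (1, 18).
LHS: y^2 = 18^2 mod 47 = 42
RHS: x^3 + 39 x + 8 = 1^3 + 39*1 + 8 mod 47 = 1
LHS != RHS

No, not on the curve


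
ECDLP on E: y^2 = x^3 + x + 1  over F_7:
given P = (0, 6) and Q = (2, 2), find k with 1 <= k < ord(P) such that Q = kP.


Enumerate multiples of P until we hit Q = (2, 2):
  1P = (0, 6)
  2P = (2, 2)
Match found at i = 2.

k = 2


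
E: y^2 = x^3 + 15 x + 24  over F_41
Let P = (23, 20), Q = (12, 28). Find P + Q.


P != Q, so use the chord formula.
s = (y2 - y1) / (x2 - x1) = (8) / (30) mod 41 = 3
x3 = s^2 - x1 - x2 mod 41 = 3^2 - 23 - 12 = 15
y3 = s (x1 - x3) - y1 mod 41 = 3 * (23 - 15) - 20 = 4

P + Q = (15, 4)


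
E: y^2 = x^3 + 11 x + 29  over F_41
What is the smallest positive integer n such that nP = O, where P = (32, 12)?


Compute successive multiples of P until we hit O:
  1P = (32, 12)
  2P = (9, 23)
  3P = (21, 38)
  4P = (19, 2)
  5P = (10, 27)
  6P = (17, 2)
  7P = (38, 25)
  8P = (11, 13)
  ... (continuing to 21P)
  21P = O

ord(P) = 21


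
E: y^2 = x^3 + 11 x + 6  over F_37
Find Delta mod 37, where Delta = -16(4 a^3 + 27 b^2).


4 a^3 + 27 b^2 = 4*11^3 + 27*6^2 = 5324 + 972 = 6296
Delta = -16 * (6296) = -100736
Delta mod 37 = 15

Delta = 15 (mod 37)


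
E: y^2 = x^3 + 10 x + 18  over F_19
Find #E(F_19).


For each x in F_19, count y with y^2 = x^3 + 10 x + 18 mod 19:
  x = 6: RHS = 9, y in [3, 16]  -> 2 point(s)
  x = 9: RHS = 1, y in [1, 18]  -> 2 point(s)
  x = 10: RHS = 16, y in [4, 15]  -> 2 point(s)
  x = 12: RHS = 4, y in [2, 17]  -> 2 point(s)
  x = 15: RHS = 9, y in [3, 16]  -> 2 point(s)
  x = 17: RHS = 9, y in [3, 16]  -> 2 point(s)
  x = 18: RHS = 7, y in [8, 11]  -> 2 point(s)
Affine points: 14. Add the point at infinity: total = 15.

#E(F_19) = 15


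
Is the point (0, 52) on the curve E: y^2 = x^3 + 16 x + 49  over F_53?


Check whether y^2 = x^3 + 16 x + 49 (mod 53) for (x, y) = (0, 52).
LHS: y^2 = 52^2 mod 53 = 1
RHS: x^3 + 16 x + 49 = 0^3 + 16*0 + 49 mod 53 = 49
LHS != RHS

No, not on the curve


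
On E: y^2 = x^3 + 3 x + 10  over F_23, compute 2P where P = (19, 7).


Doubling: s = (3 x1^2 + a) / (2 y1)
s = (3*19^2 + 3) / (2*7) mod 23 = 2
x3 = s^2 - 2 x1 mod 23 = 2^2 - 2*19 = 12
y3 = s (x1 - x3) - y1 mod 23 = 2 * (19 - 12) - 7 = 7

2P = (12, 7)


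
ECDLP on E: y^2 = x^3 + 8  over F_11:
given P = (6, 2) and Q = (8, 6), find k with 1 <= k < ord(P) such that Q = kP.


Enumerate multiples of P until we hit Q = (8, 6):
  1P = (6, 2)
  2P = (2, 7)
  3P = (8, 6)
Match found at i = 3.

k = 3


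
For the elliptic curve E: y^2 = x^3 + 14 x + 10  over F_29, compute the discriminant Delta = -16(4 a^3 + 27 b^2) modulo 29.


4 a^3 + 27 b^2 = 4*14^3 + 27*10^2 = 10976 + 2700 = 13676
Delta = -16 * (13676) = -218816
Delta mod 29 = 18

Delta = 18 (mod 29)


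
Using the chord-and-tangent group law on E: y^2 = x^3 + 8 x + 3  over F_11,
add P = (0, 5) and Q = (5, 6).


P != Q, so use the chord formula.
s = (y2 - y1) / (x2 - x1) = (1) / (5) mod 11 = 9
x3 = s^2 - x1 - x2 mod 11 = 9^2 - 0 - 5 = 10
y3 = s (x1 - x3) - y1 mod 11 = 9 * (0 - 10) - 5 = 4

P + Q = (10, 4)


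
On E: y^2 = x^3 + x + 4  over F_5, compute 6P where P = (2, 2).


k = 6 = 110_2 (binary, LSB first: 011)
Double-and-add from P = (2, 2):
  bit 0 = 0: acc unchanged = O
  bit 1 = 1: acc = O + (0, 2) = (0, 2)
  bit 2 = 1: acc = (0, 2) + (1, 4) = (3, 2)

6P = (3, 2)


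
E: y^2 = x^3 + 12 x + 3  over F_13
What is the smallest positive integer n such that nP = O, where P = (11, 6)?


Compute successive multiples of P until we hit O:
  1P = (11, 6)
  2P = (8, 0)
  3P = (11, 7)
  4P = O

ord(P) = 4


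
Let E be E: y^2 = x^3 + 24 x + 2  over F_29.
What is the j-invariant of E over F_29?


Delta = -16(4 a^3 + 27 b^2) mod 29 = 8
-1728 * (4 a)^3 = -1728 * (4*24)^3 mod 29 = 19
j = 19 * 8^(-1) mod 29 = 6

j = 6 (mod 29)


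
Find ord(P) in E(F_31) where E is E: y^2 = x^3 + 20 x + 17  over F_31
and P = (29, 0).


Compute successive multiples of P until we hit O:
  1P = (29, 0)
  2P = O

ord(P) = 2


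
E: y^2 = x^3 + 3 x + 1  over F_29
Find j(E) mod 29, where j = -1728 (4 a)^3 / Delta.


Delta = -16(4 a^3 + 27 b^2) mod 29 = 15
-1728 * (4 a)^3 = -1728 * (4*3)^3 mod 29 = 1
j = 1 * 15^(-1) mod 29 = 2

j = 2 (mod 29)


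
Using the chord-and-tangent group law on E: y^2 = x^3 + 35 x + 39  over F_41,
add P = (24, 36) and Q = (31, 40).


P != Q, so use the chord formula.
s = (y2 - y1) / (x2 - x1) = (4) / (7) mod 41 = 24
x3 = s^2 - x1 - x2 mod 41 = 24^2 - 24 - 31 = 29
y3 = s (x1 - x3) - y1 mod 41 = 24 * (24 - 29) - 36 = 8

P + Q = (29, 8)


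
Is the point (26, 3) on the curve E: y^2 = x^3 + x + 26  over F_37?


Check whether y^2 = x^3 + 1 x + 26 (mod 37) for (x, y) = (26, 3).
LHS: y^2 = 3^2 mod 37 = 9
RHS: x^3 + 1 x + 26 = 26^3 + 1*26 + 26 mod 37 = 16
LHS != RHS

No, not on the curve


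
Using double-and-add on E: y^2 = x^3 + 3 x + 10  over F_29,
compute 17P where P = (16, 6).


k = 17 = 10001_2 (binary, LSB first: 10001)
Double-and-add from P = (16, 6):
  bit 0 = 1: acc = O + (16, 6) = (16, 6)
  bit 1 = 0: acc unchanged = (16, 6)
  bit 2 = 0: acc unchanged = (16, 6)
  bit 3 = 0: acc unchanged = (16, 6)
  bit 4 = 1: acc = (16, 6) + (2, 16) = (5, 11)

17P = (5, 11)


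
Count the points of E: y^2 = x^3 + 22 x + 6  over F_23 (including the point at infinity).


For each x in F_23, count y with y^2 = x^3 + 22 x + 6 mod 23:
  x = 0: RHS = 6, y in [11, 12]  -> 2 point(s)
  x = 1: RHS = 6, y in [11, 12]  -> 2 point(s)
  x = 2: RHS = 12, y in [9, 14]  -> 2 point(s)
  x = 6: RHS = 9, y in [3, 20]  -> 2 point(s)
  x = 8: RHS = 4, y in [2, 21]  -> 2 point(s)
  x = 9: RHS = 13, y in [6, 17]  -> 2 point(s)
  x = 15: RHS = 8, y in [10, 13]  -> 2 point(s)
  x = 17: RHS = 3, y in [7, 16]  -> 2 point(s)
  x = 18: RHS = 1, y in [1, 22]  -> 2 point(s)
  x = 21: RHS = 0, y in [0]  -> 1 point(s)
  x = 22: RHS = 6, y in [11, 12]  -> 2 point(s)
Affine points: 21. Add the point at infinity: total = 22.

#E(F_23) = 22


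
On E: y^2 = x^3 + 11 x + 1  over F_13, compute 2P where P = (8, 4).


Doubling: s = (3 x1^2 + a) / (2 y1)
s = (3*8^2 + 11) / (2*4) mod 13 = 1
x3 = s^2 - 2 x1 mod 13 = 1^2 - 2*8 = 11
y3 = s (x1 - x3) - y1 mod 13 = 1 * (8 - 11) - 4 = 6

2P = (11, 6)


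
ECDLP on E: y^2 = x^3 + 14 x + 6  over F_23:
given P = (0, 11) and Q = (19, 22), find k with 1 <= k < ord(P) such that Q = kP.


Enumerate multiples of P until we hit Q = (19, 22):
  1P = (0, 11)
  2P = (12, 19)
  3P = (14, 18)
  4P = (15, 16)
  5P = (3, 11)
  6P = (20, 12)
  7P = (21, 19)
  8P = (18, 15)
  9P = (13, 4)
  10P = (19, 1)
  11P = (16, 18)
  12P = (8, 20)
  13P = (8, 3)
  14P = (16, 5)
  15P = (19, 22)
Match found at i = 15.

k = 15


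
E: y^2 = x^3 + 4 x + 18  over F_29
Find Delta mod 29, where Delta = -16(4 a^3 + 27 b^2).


4 a^3 + 27 b^2 = 4*4^3 + 27*18^2 = 256 + 8748 = 9004
Delta = -16 * (9004) = -144064
Delta mod 29 = 8

Delta = 8 (mod 29)


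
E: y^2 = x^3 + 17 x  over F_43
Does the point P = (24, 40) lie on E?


Check whether y^2 = x^3 + 17 x + 0 (mod 43) for (x, y) = (24, 40).
LHS: y^2 = 40^2 mod 43 = 9
RHS: x^3 + 17 x + 0 = 24^3 + 17*24 + 0 mod 43 = 42
LHS != RHS

No, not on the curve


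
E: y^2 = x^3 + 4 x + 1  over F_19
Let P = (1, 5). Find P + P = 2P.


Doubling: s = (3 x1^2 + a) / (2 y1)
s = (3*1^2 + 4) / (2*5) mod 19 = 14
x3 = s^2 - 2 x1 mod 19 = 14^2 - 2*1 = 4
y3 = s (x1 - x3) - y1 mod 19 = 14 * (1 - 4) - 5 = 10

2P = (4, 10)


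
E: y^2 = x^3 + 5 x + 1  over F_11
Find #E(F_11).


For each x in F_11, count y with y^2 = x^3 + 5 x + 1 mod 11:
  x = 0: RHS = 1, y in [1, 10]  -> 2 point(s)
  x = 6: RHS = 5, y in [4, 7]  -> 2 point(s)
  x = 7: RHS = 5, y in [4, 7]  -> 2 point(s)
  x = 8: RHS = 3, y in [5, 6]  -> 2 point(s)
  x = 9: RHS = 5, y in [4, 7]  -> 2 point(s)
Affine points: 10. Add the point at infinity: total = 11.

#E(F_11) = 11


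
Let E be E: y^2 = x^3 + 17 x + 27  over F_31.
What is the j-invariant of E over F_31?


Delta = -16(4 a^3 + 27 b^2) mod 31 = 2
-1728 * (4 a)^3 = -1728 * (4*17)^3 mod 31 = 23
j = 23 * 2^(-1) mod 31 = 27

j = 27 (mod 31)


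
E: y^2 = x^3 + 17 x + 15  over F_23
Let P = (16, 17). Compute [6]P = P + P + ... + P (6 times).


k = 6 = 110_2 (binary, LSB first: 011)
Double-and-add from P = (16, 17):
  bit 0 = 0: acc unchanged = O
  bit 1 = 1: acc = O + (4, 3) = (4, 3)
  bit 2 = 1: acc = (4, 3) + (18, 14) = (13, 8)

6P = (13, 8)


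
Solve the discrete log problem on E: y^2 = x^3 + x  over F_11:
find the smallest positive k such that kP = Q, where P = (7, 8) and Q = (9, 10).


Enumerate multiples of P until we hit Q = (9, 10):
  1P = (7, 8)
  2P = (9, 1)
  3P = (10, 8)
  4P = (5, 3)
  5P = (8, 6)
  6P = (0, 0)
  7P = (8, 5)
  8P = (5, 8)
  9P = (10, 3)
  10P = (9, 10)
Match found at i = 10.

k = 10


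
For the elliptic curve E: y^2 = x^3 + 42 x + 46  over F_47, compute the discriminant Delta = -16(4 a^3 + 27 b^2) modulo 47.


4 a^3 + 27 b^2 = 4*42^3 + 27*46^2 = 296352 + 57132 = 353484
Delta = -16 * (353484) = -5655744
Delta mod 47 = 1

Delta = 1 (mod 47)


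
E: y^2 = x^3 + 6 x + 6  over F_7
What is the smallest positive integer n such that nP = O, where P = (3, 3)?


Compute successive multiples of P until we hit O:
  1P = (3, 3)
  2P = (5, 0)
  3P = (3, 4)
  4P = O

ord(P) = 4


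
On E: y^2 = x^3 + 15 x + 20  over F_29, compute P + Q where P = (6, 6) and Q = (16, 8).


P != Q, so use the chord formula.
s = (y2 - y1) / (x2 - x1) = (2) / (10) mod 29 = 6
x3 = s^2 - x1 - x2 mod 29 = 6^2 - 6 - 16 = 14
y3 = s (x1 - x3) - y1 mod 29 = 6 * (6 - 14) - 6 = 4

P + Q = (14, 4)


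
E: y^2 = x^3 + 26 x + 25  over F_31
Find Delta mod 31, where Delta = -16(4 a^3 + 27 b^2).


4 a^3 + 27 b^2 = 4*26^3 + 27*25^2 = 70304 + 16875 = 87179
Delta = -16 * (87179) = -1394864
Delta mod 31 = 12

Delta = 12 (mod 31)


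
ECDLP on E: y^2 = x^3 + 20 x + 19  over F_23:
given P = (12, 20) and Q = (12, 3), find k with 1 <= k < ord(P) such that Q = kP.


Enumerate multiples of P until we hit Q = (12, 3):
  1P = (12, 20)
  2P = (11, 12)
  3P = (18, 1)
  4P = (19, 6)
  5P = (19, 17)
  6P = (18, 22)
  7P = (11, 11)
  8P = (12, 3)
Match found at i = 8.

k = 8


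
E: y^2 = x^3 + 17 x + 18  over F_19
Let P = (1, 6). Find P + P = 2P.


Doubling: s = (3 x1^2 + a) / (2 y1)
s = (3*1^2 + 17) / (2*6) mod 19 = 8
x3 = s^2 - 2 x1 mod 19 = 8^2 - 2*1 = 5
y3 = s (x1 - x3) - y1 mod 19 = 8 * (1 - 5) - 6 = 0

2P = (5, 0)


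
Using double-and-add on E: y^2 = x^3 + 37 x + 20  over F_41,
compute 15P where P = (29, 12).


k = 15 = 1111_2 (binary, LSB first: 1111)
Double-and-add from P = (29, 12):
  bit 0 = 1: acc = O + (29, 12) = (29, 12)
  bit 1 = 1: acc = (29, 12) + (22, 24) = (8, 34)
  bit 2 = 1: acc = (8, 34) + (13, 22) = (11, 6)
  bit 3 = 1: acc = (11, 6) + (33, 14) = (30, 2)

15P = (30, 2)


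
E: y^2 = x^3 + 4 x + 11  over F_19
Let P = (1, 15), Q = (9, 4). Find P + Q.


P != Q, so use the chord formula.
s = (y2 - y1) / (x2 - x1) = (8) / (8) mod 19 = 1
x3 = s^2 - x1 - x2 mod 19 = 1^2 - 1 - 9 = 10
y3 = s (x1 - x3) - y1 mod 19 = 1 * (1 - 10) - 15 = 14

P + Q = (10, 14)


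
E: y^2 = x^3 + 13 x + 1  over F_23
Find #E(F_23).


For each x in F_23, count y with y^2 = x^3 + 13 x + 1 mod 23:
  x = 0: RHS = 1, y in [1, 22]  -> 2 point(s)
  x = 2: RHS = 12, y in [9, 14]  -> 2 point(s)
  x = 4: RHS = 2, y in [5, 18]  -> 2 point(s)
  x = 10: RHS = 4, y in [2, 21]  -> 2 point(s)
  x = 11: RHS = 3, y in [7, 16]  -> 2 point(s)
  x = 14: RHS = 6, y in [11, 12]  -> 2 point(s)
  x = 15: RHS = 6, y in [11, 12]  -> 2 point(s)
  x = 16: RHS = 4, y in [2, 21]  -> 2 point(s)
  x = 17: RHS = 6, y in [11, 12]  -> 2 point(s)
  x = 18: RHS = 18, y in [8, 15]  -> 2 point(s)
  x = 19: RHS = 0, y in [0]  -> 1 point(s)
  x = 20: RHS = 4, y in [2, 21]  -> 2 point(s)
  x = 21: RHS = 13, y in [6, 17]  -> 2 point(s)
Affine points: 25. Add the point at infinity: total = 26.

#E(F_23) = 26


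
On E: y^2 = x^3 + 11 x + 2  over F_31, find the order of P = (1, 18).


Compute successive multiples of P until we hit O:
  1P = (1, 18)
  2P = (17, 24)
  3P = (2, 1)
  4P = (7, 22)
  5P = (20, 21)
  6P = (12, 8)
  7P = (26, 16)
  8P = (11, 20)
  ... (continuing to 36P)
  36P = O

ord(P) = 36


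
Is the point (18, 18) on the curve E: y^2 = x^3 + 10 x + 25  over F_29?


Check whether y^2 = x^3 + 10 x + 25 (mod 29) for (x, y) = (18, 18).
LHS: y^2 = 18^2 mod 29 = 5
RHS: x^3 + 10 x + 25 = 18^3 + 10*18 + 25 mod 29 = 5
LHS = RHS

Yes, on the curve


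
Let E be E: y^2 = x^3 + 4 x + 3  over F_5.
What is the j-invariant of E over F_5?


Delta = -16(4 a^3 + 27 b^2) mod 5 = 1
-1728 * (4 a)^3 = -1728 * (4*4)^3 mod 5 = 2
j = 2 * 1^(-1) mod 5 = 2

j = 2 (mod 5)


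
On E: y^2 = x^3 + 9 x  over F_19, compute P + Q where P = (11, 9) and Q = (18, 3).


P != Q, so use the chord formula.
s = (y2 - y1) / (x2 - x1) = (13) / (7) mod 19 = 10
x3 = s^2 - x1 - x2 mod 19 = 10^2 - 11 - 18 = 14
y3 = s (x1 - x3) - y1 mod 19 = 10 * (11 - 14) - 9 = 18

P + Q = (14, 18)


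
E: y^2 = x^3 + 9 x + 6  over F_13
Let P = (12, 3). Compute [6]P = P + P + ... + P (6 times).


k = 6 = 110_2 (binary, LSB first: 011)
Double-and-add from P = (12, 3):
  bit 0 = 0: acc unchanged = O
  bit 1 = 1: acc = O + (6, 9) = (6, 9)
  bit 2 = 1: acc = (6, 9) + (1, 4) = (7, 3)

6P = (7, 3)
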